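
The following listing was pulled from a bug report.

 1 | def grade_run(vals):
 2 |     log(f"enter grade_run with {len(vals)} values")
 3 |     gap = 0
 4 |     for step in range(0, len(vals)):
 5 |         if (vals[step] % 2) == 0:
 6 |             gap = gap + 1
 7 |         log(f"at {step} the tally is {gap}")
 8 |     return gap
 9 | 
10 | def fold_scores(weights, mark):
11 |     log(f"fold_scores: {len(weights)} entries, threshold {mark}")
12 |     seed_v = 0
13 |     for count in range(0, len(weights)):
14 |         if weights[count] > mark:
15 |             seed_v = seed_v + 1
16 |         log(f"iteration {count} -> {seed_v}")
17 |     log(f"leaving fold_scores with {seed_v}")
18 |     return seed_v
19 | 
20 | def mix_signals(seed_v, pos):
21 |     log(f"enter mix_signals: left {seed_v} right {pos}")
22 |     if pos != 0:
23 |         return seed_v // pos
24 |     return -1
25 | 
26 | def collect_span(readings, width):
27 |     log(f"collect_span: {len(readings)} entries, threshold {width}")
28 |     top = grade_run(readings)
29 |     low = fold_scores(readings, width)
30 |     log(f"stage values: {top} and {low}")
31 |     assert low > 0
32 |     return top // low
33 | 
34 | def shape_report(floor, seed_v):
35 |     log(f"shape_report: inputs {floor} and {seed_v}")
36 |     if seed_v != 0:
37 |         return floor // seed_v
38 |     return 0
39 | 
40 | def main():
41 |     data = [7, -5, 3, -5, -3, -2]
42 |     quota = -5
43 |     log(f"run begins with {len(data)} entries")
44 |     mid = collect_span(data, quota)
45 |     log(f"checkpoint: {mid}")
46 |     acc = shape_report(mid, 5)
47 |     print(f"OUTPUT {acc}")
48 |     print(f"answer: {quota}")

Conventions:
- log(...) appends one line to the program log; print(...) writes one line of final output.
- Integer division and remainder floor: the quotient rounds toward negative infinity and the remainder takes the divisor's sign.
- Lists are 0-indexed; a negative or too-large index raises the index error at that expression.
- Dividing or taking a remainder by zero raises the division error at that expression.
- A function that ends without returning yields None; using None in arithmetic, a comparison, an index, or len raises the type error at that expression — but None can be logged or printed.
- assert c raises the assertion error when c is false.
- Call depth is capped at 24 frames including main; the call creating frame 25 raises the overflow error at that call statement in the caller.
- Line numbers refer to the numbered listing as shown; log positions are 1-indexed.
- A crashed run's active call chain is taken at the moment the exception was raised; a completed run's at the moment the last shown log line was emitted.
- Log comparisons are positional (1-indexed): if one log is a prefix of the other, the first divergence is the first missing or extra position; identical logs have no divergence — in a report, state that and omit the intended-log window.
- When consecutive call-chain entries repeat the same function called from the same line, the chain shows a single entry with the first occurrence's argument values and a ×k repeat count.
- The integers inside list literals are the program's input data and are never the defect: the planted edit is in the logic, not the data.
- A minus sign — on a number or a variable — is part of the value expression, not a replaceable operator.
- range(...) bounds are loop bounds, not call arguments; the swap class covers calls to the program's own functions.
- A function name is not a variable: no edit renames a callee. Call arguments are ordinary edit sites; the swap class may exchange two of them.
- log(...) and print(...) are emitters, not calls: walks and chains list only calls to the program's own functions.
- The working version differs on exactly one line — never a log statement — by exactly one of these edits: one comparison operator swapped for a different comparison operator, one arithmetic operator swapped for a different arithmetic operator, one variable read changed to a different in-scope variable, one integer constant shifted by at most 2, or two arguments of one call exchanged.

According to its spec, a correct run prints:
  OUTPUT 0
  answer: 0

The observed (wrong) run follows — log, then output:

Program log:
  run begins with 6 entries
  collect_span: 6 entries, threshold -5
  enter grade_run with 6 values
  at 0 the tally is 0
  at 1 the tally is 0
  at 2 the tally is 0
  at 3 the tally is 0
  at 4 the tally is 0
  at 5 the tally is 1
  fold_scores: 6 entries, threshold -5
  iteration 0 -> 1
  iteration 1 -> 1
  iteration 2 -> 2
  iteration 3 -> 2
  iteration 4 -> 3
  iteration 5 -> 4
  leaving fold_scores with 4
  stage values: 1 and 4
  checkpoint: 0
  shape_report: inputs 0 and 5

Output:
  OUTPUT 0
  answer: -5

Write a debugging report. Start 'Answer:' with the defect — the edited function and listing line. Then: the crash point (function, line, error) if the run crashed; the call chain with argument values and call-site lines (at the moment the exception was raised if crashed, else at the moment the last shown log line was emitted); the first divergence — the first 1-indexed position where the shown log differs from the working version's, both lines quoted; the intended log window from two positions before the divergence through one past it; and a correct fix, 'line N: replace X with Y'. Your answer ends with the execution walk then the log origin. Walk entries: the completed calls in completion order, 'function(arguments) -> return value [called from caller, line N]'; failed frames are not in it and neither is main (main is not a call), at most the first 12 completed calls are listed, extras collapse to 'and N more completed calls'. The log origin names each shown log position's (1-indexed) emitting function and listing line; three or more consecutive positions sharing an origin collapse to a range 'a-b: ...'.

Answer: the defect is in main at line 48.
Key fact: No log line changed; the fault shows up purely in the output.
Call chain: main -> shape_report(0, 5) (called at line 46).
First divergence: none; the two logs match at every position.
Execution walk:
  grade_run([7, -5, 3, -5, -3, -2]) -> 1  [called from collect_span, line 28]
  fold_scores([7, -5, 3, -5, -3, -2], -5) -> 4  [called from collect_span, line 29]
  collect_span([7, -5, 3, -5, -3, -2], -5) -> 0  [called from main, line 44]
  shape_report(0, 5) -> 0  [called from main, line 46]
Log line origins:
  1: logged in main at line 43
  2: logged in collect_span at line 27
  3: logged in grade_run at line 2
  4-9: logged in grade_run at line 7
  10: logged in fold_scores at line 11
  11-16: logged in fold_scores at line 16
  17: logged in fold_scores at line 17
  18: logged in collect_span at line 30
  19: logged in main at line 45
  20: logged in shape_report at line 35
A correct fix: line 48: replace `quota` with `mid`.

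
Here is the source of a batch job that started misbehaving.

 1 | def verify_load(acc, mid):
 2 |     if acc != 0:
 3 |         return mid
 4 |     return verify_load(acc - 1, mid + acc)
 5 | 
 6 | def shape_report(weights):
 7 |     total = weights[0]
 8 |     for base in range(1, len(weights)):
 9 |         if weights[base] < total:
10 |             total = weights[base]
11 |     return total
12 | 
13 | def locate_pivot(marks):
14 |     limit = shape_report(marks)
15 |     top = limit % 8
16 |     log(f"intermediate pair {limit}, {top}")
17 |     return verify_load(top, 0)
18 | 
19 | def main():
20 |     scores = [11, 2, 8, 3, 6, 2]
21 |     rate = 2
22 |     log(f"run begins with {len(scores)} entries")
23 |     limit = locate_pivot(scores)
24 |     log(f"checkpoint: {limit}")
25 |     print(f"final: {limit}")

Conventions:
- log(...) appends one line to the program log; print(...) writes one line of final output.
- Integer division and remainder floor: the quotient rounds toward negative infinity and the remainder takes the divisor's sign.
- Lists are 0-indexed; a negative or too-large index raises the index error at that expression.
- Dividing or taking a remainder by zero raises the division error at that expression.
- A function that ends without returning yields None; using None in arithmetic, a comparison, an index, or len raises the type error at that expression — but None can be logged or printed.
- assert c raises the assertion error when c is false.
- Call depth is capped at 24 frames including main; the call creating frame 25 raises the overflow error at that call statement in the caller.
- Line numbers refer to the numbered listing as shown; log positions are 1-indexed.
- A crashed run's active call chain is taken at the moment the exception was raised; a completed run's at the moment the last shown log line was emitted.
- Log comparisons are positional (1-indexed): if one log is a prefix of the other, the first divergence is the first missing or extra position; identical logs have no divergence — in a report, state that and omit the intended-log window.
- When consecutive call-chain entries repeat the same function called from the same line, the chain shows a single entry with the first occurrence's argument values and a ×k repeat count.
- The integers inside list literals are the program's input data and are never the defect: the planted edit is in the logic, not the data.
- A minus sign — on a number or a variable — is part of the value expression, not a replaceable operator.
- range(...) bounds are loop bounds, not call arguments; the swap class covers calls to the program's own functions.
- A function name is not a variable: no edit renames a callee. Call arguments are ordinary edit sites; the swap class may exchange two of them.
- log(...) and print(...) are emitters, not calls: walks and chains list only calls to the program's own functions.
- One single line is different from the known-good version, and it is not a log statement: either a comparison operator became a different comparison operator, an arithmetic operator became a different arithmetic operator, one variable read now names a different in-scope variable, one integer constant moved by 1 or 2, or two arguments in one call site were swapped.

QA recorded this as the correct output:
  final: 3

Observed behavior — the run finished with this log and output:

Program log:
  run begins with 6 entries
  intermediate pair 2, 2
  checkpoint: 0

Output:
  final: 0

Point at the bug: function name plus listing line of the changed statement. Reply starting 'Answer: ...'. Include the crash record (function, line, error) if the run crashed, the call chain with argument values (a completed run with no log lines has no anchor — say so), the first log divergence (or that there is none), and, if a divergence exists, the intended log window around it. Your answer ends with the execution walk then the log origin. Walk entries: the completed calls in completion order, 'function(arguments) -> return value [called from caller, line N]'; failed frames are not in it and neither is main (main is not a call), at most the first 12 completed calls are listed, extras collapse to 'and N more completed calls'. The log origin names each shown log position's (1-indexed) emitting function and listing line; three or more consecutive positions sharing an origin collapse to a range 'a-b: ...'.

Answer: the defect is in verify_load at line 2.
Core observation: Position 3 is the first bad log line: 'checkpoint: 0' should read 'checkpoint: 3'.
Call chain: main.
First divergence: position 3 — the shown line 'checkpoint: 0' should read 'checkpoint: 3'.
Intended log window:
  1: run begins with 6 entries
  2: intermediate pair 2, 2
  3: checkpoint: 3
Execution walk:
  shape_report([11, 2, 8, 3, 6, 2]) -> 2  [called from locate_pivot, line 14]
  verify_load(2, 0) -> 0  [called from locate_pivot, line 17]
  locate_pivot([11, 2, 8, 3, 6, 2]) -> 0  [called from main, line 23]
Log origin:
  1: from main, line 22
  2: from locate_pivot, line 16
  3: from main, line 24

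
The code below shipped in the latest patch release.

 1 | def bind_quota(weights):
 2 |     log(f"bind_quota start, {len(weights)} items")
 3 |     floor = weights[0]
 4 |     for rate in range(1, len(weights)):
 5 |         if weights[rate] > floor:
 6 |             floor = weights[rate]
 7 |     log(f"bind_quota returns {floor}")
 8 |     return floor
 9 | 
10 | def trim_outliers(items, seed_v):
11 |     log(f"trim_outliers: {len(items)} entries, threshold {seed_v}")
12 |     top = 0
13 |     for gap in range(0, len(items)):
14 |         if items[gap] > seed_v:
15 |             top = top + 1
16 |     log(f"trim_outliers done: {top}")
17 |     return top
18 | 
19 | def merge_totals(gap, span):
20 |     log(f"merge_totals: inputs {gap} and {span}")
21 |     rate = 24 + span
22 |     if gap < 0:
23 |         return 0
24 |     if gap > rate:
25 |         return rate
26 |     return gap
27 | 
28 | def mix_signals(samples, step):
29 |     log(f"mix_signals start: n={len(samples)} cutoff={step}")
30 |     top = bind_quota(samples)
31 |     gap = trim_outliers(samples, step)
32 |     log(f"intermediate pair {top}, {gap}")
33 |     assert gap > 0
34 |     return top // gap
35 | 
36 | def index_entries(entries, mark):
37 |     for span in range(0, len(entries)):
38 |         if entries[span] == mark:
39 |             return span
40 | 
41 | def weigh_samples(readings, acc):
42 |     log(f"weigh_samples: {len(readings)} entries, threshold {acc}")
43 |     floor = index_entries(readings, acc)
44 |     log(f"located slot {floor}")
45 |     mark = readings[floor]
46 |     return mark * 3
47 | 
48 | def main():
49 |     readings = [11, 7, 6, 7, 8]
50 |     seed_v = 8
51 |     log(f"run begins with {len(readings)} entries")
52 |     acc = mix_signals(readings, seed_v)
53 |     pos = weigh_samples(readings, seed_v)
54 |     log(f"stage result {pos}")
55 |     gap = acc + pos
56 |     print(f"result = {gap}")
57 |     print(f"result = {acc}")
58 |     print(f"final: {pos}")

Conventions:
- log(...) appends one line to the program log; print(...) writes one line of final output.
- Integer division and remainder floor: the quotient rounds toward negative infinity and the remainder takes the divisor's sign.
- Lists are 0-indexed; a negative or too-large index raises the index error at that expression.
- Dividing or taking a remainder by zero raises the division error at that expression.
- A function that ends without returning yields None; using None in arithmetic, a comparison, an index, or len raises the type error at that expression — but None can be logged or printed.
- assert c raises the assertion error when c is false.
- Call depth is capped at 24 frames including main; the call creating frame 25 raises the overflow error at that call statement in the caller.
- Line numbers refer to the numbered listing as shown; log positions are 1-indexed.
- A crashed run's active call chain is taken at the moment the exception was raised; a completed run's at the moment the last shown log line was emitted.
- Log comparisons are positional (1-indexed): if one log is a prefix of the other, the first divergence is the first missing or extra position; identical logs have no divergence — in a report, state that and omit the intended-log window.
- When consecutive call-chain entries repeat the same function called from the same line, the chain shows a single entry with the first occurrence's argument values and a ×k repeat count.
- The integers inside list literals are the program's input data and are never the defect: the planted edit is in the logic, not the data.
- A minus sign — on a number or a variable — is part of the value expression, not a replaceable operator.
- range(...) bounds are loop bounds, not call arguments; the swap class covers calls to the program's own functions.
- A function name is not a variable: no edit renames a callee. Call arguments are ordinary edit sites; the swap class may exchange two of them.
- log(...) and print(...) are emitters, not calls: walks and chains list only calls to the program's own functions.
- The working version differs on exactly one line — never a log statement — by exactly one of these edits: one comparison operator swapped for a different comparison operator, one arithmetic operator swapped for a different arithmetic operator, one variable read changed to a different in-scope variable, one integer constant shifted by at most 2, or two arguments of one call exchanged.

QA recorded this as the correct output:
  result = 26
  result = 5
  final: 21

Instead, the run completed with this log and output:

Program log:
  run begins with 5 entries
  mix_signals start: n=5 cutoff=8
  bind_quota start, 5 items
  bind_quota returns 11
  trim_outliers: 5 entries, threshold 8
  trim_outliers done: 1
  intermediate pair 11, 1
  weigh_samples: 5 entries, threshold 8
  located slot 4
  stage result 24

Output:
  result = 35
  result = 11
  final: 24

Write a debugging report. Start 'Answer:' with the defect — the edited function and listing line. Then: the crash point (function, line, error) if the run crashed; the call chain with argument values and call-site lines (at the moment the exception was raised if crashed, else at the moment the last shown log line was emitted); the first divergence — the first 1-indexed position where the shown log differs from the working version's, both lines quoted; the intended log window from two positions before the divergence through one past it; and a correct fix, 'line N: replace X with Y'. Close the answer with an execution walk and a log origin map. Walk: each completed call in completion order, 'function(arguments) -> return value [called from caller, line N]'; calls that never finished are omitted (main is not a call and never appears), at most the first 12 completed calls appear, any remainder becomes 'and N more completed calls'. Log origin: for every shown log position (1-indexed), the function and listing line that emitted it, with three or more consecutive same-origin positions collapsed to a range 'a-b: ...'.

Answer: the defect is in main at line 50.
The tell: The log first diverges at position 2: the faulty run prints 'mix_signals start: n=5 cutoff=8' where the working version prints 'mix_signals start: n=5 cutoff=7'.
Call chain: main.
First divergence: at position 2 the run shows 'mix_signals start: n=5 cutoff=8' where the working version logs 'mix_signals start: n=5 cutoff=7'.
Intended log window:
  1: run begins with 5 entries
  2: mix_signals start: n=5 cutoff=7
  3: bind_quota start, 5 items
Execution walk:
  bind_quota([11, 7, 6, 7, 8]) -> 11  [called from mix_signals, line 30]
  trim_outliers([11, 7, 6, 7, 8], 8) -> 1  [called from mix_signals, line 31]
  mix_signals([11, 7, 6, 7, 8], 8) -> 11  [called from main, line 52]
  index_entries([11, 7, 6, 7, 8], 8) -> 4  [called from weigh_samples, line 43]
  weigh_samples([11, 7, 6, 7, 8], 8) -> 24  [called from main, line 53]
Log origin:
  1: from main, line 51
  2: from mix_signals, line 29
  3: from bind_quota, line 2
  4: from bind_quota, line 7
  5: from trim_outliers, line 11
  6: from trim_outliers, line 16
  7: from mix_signals, line 32
  8: from weigh_samples, line 42
  9: from weigh_samples, line 44
  10: from main, line 54
A correct fix: line 50: replace `8` with `7`.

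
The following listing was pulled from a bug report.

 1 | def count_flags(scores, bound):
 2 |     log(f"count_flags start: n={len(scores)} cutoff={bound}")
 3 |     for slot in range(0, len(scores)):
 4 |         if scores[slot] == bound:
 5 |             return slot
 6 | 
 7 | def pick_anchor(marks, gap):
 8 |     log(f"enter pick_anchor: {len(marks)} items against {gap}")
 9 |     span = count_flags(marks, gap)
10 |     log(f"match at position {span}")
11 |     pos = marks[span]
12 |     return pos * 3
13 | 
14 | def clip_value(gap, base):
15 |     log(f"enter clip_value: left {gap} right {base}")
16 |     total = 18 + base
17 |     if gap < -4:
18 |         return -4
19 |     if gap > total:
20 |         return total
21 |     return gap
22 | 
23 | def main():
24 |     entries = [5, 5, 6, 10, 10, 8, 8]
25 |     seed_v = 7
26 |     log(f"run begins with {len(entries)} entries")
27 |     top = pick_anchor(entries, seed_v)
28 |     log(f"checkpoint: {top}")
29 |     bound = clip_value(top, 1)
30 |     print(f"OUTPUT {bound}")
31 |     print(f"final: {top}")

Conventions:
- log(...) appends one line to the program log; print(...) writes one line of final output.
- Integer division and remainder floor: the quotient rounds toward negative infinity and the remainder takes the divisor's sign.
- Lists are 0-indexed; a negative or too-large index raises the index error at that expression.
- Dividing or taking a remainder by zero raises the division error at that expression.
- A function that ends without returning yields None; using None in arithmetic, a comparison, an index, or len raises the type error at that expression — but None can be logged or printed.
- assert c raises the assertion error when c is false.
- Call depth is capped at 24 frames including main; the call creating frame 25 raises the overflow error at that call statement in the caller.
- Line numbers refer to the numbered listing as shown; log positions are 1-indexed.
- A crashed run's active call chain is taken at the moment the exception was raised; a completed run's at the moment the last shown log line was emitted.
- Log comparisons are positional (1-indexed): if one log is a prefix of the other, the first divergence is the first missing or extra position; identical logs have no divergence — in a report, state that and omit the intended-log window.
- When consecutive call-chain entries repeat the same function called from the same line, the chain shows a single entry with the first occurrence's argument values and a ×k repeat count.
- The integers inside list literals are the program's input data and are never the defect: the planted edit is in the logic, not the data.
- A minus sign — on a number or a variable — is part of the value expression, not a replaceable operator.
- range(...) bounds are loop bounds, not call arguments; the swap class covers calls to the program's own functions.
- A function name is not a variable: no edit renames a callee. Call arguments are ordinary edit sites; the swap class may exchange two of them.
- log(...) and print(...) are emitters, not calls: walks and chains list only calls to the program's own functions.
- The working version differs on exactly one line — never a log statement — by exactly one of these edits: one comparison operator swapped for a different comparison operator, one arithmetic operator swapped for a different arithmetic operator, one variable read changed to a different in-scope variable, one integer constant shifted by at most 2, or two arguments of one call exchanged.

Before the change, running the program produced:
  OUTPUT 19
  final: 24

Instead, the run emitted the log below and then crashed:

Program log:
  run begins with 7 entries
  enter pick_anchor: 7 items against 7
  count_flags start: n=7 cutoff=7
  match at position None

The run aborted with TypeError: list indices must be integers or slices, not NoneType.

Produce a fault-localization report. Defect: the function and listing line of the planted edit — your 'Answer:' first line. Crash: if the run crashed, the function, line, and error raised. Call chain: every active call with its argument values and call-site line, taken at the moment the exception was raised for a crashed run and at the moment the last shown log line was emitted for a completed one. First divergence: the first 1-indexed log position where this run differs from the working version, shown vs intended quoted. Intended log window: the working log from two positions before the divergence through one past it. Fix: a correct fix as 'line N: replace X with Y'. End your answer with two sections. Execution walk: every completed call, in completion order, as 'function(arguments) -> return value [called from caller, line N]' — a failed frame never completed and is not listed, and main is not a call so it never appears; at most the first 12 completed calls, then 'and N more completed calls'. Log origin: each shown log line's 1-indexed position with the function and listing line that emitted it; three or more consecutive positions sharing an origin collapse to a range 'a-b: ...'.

Answer: the defect is in main at line 25.
The tell: At log position 2 the runs split — shown 'enter pick_anchor: 7 items against 7', but the working version logs 'enter pick_anchor: 7 items against 8'.
Crash: pick_anchor, line 11, TypeError.
Call chain: main -> pick_anchor([5, 5, 6, 10, 10, 8, 8], 7) (called at line 27).
First divergence: at position 2 the run shows 'enter pick_anchor: 7 items against 7' where the working version logs 'enter pick_anchor: 7 items against 8'.
Intended log window:
  1: run begins with 7 entries
  2: enter pick_anchor: 7 items against 8
  3: count_flags start: n=7 cutoff=8
Execution walk:
  count_flags([5, 5, 6, 10, 10, 8, 8], 7) -> None  [called from pick_anchor, line 9]
Log origins:
  1 — main, line 26
  2 — pick_anchor, line 8
  3 — count_flags, line 2
  4 — pick_anchor, line 10
A correct fix: line 25: replace `7` with `8`.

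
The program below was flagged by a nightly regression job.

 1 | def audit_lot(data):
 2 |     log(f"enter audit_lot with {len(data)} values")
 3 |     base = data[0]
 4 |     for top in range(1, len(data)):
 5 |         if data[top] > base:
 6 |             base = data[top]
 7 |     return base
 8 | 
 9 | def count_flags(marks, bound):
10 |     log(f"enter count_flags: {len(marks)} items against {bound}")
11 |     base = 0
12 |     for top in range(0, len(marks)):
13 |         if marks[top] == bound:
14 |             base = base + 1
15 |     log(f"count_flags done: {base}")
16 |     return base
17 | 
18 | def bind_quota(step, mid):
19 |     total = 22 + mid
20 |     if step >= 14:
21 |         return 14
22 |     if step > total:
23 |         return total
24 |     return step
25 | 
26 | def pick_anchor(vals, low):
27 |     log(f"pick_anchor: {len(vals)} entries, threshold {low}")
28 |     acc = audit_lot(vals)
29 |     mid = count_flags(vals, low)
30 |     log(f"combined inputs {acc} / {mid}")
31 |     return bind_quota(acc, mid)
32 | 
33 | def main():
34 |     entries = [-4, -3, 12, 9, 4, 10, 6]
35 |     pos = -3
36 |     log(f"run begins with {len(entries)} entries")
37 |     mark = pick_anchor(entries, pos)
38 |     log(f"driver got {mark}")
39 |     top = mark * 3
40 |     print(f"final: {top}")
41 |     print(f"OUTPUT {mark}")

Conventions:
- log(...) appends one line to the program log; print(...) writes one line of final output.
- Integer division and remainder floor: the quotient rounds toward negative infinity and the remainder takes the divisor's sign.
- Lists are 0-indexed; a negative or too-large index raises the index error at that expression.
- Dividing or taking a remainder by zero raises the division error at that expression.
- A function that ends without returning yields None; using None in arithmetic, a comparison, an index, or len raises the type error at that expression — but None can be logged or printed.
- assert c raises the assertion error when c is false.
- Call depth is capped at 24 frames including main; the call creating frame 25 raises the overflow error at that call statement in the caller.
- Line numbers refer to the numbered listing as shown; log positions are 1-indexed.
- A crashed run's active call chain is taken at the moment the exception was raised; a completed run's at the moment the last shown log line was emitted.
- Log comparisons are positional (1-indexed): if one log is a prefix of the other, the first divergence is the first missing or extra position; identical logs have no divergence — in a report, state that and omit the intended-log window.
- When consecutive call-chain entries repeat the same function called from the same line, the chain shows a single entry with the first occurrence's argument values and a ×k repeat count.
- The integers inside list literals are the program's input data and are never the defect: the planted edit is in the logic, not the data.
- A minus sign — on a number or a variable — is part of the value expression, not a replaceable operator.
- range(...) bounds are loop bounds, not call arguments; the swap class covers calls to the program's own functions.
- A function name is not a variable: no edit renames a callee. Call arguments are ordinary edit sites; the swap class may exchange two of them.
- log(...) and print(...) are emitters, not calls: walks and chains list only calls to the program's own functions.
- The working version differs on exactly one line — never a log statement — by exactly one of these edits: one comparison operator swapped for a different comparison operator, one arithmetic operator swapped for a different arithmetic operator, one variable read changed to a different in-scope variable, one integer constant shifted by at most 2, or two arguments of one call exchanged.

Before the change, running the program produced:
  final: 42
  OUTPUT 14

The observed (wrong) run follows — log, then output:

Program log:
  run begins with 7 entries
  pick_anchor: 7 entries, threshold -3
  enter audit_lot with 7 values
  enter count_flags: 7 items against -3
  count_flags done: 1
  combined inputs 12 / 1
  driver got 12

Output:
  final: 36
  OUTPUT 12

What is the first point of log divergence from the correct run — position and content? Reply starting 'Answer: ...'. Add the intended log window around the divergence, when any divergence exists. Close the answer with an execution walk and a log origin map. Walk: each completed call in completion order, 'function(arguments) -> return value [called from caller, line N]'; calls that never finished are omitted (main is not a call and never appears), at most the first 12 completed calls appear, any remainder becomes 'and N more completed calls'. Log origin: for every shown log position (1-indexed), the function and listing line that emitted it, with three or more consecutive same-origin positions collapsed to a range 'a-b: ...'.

Answer: position 7; shown 'driver got 12' vs intended 'driver got 14'.
Intended log window:
  5: count_flags done: 1
  6: combined inputs 12 / 1
  7: driver got 14
Execution walk:
  audit_lot([-4, -3, 12, 9, 4, 10, 6]) -> 12  [called from pick_anchor, line 28]
  count_flags([-4, -3, 12, 9, 4, 10, 6], -3) -> 1  [called from pick_anchor, line 29]
  bind_quota(12, 1) -> 12  [called from pick_anchor, line 31]
  pick_anchor([-4, -3, 12, 9, 4, 10, 6], -3) -> 12  [called from main, line 37]
Log origin:
  1: emitted by main (line 36)
  2: emitted by pick_anchor (line 27)
  3: emitted by audit_lot (line 2)
  4: emitted by count_flags (line 10)
  5: emitted by count_flags (line 15)
  6: emitted by pick_anchor (line 30)
  7: emitted by main (line 38)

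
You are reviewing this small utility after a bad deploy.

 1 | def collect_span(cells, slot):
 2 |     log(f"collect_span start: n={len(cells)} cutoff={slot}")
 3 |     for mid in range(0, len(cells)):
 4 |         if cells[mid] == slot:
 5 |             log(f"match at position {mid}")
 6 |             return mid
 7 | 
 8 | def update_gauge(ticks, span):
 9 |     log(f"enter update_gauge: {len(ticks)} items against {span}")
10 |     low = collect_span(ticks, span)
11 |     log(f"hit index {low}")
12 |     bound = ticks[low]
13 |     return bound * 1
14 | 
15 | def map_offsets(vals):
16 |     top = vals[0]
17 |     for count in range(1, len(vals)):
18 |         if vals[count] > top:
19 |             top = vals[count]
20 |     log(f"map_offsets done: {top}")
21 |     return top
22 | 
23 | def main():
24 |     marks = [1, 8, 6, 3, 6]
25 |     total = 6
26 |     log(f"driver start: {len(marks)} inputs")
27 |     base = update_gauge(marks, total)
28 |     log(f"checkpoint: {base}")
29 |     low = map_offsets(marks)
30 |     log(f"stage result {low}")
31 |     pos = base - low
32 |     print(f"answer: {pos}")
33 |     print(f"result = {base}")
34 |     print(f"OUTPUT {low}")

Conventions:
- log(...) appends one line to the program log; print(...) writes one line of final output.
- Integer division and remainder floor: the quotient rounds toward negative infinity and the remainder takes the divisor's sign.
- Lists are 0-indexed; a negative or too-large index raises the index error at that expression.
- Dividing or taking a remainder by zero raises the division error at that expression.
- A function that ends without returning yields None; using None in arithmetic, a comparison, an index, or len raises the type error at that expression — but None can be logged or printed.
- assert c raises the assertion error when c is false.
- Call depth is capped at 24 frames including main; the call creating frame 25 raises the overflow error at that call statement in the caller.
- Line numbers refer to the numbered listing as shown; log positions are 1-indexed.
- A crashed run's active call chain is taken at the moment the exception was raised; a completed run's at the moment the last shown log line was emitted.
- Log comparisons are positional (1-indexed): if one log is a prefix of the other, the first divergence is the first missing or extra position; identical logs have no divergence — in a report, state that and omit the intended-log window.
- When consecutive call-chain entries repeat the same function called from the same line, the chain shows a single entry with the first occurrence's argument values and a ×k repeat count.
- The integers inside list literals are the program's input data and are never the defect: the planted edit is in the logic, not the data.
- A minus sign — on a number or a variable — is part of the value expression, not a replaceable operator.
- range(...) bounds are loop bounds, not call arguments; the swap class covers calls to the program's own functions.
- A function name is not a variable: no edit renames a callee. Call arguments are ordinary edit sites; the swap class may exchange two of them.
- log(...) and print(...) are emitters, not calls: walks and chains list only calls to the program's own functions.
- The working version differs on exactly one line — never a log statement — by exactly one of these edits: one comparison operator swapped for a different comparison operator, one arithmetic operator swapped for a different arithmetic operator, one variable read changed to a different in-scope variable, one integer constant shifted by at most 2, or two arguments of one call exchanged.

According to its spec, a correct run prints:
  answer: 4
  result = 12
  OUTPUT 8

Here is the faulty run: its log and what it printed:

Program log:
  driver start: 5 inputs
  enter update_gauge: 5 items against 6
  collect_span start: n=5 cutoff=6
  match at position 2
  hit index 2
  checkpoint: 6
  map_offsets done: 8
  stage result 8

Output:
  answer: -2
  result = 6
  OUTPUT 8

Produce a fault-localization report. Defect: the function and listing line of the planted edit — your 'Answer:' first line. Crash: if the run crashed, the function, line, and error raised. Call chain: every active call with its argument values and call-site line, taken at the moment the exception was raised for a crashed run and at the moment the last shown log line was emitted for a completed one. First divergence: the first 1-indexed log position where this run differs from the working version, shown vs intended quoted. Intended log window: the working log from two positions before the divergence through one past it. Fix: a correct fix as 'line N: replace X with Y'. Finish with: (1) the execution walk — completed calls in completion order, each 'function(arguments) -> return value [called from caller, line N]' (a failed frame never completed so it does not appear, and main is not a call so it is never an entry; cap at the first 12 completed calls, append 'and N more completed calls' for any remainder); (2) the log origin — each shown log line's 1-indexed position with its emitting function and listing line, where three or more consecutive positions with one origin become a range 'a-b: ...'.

Answer: the defect is in update_gauge at line 13.
Key fact: At log position 6 the runs split — shown 'checkpoint: 6', but the working version logs 'checkpoint: 12'.
Call chain: main.
First divergence: position 6 — the shown line 'checkpoint: 6' should read 'checkpoint: 12'.
Intended log window:
  4: match at position 2
  5: hit index 2
  6: checkpoint: 12
  7: map_offsets done: 8
Execution walk:
  collect_span([1, 8, 6, 3, 6], 6) -> 2  [called from update_gauge, line 10]
  update_gauge([1, 8, 6, 3, 6], 6) -> 6  [called from main, line 27]
  map_offsets([1, 8, 6, 3, 6]) -> 8  [called from main, line 29]
Log line origins:
  1 — main, line 26
  2 — update_gauge, line 9
  3 — collect_span, line 2
  4 — collect_span, line 5
  5 — update_gauge, line 11
  6 — main, line 28
  7 — map_offsets, line 20
  8 — main, line 30
A correct fix: line 13: replace `1` with `2`.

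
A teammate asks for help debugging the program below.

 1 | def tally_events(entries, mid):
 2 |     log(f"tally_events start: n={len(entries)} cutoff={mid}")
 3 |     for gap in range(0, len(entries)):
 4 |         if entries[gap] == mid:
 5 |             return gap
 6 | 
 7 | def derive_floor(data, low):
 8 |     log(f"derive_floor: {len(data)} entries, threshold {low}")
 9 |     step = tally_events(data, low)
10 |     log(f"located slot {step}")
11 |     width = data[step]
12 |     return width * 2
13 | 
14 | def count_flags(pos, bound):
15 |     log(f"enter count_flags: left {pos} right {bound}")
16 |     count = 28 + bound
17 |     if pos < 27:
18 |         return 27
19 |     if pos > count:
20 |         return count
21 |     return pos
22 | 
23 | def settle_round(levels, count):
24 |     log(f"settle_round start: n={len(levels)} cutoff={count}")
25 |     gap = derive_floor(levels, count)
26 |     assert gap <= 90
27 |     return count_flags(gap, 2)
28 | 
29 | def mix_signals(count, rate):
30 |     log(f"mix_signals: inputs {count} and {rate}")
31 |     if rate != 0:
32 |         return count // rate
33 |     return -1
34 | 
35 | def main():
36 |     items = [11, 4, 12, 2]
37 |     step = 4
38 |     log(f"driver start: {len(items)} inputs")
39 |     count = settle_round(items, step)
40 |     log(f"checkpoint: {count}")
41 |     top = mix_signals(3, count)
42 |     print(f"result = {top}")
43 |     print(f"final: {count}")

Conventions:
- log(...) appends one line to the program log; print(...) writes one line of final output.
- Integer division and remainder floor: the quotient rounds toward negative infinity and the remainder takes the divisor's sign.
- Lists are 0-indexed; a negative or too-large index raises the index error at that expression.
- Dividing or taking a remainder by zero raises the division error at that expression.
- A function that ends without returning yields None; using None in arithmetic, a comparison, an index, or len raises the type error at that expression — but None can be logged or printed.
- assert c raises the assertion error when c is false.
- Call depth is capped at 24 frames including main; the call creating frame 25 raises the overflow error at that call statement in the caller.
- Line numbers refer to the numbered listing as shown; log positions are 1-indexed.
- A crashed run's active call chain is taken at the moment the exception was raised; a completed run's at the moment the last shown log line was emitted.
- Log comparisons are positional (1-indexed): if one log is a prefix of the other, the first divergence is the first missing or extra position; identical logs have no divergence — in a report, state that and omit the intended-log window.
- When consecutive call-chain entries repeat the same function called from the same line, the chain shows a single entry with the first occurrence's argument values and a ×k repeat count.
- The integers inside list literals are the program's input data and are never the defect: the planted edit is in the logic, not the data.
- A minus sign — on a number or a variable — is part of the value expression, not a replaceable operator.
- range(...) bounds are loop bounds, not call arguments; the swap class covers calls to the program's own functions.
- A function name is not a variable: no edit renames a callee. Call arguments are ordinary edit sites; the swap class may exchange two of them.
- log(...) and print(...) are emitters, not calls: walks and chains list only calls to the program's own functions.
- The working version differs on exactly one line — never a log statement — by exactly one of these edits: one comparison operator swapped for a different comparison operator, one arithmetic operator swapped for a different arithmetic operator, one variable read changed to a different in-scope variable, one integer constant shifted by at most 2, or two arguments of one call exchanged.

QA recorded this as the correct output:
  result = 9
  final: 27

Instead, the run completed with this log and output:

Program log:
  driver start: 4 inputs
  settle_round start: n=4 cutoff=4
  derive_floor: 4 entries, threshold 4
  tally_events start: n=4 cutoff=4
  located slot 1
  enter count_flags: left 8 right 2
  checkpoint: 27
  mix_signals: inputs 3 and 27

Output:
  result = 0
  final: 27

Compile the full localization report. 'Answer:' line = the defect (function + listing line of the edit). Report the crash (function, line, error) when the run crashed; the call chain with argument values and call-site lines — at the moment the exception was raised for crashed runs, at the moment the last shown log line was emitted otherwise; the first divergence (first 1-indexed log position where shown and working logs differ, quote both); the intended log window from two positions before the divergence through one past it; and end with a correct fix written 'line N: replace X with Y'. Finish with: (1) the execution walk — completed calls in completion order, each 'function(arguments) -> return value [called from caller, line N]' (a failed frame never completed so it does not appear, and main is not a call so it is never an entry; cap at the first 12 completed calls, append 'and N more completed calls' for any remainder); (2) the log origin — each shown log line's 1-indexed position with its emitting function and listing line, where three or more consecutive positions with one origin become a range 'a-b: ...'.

Answer: the defect is in main at line 41.
The tell: The earliest visible damage is log position 8 — 'mix_signals: inputs 3 and 27' rather than the intended 'mix_signals: inputs 27 and 3'.
Call chain: main -> mix_signals(3, 27) (called at line 41).
First divergence: position 8 — shown 'mix_signals: inputs 3 and 27', intended 'mix_signals: inputs 27 and 3'.
Intended log window:
  6: enter count_flags: left 8 right 2
  7: checkpoint: 27
  8: mix_signals: inputs 27 and 3
Execution walk:
  tally_events([11, 4, 12, 2], 4) -> 1  [called from derive_floor, line 9]
  derive_floor([11, 4, 12, 2], 4) -> 8  [called from settle_round, line 25]
  count_flags(8, 2) -> 27  [called from settle_round, line 27]
  settle_round([11, 4, 12, 2], 4) -> 27  [called from main, line 39]
  mix_signals(3, 27) -> 0  [called from main, line 41]
Log origin:
  1: logged in main at line 38
  2: logged in settle_round at line 24
  3: logged in derive_floor at line 8
  4: logged in tally_events at line 2
  5: logged in derive_floor at line 10
  6: logged in count_flags at line 15
  7: logged in main at line 40
  8: logged in mix_signals at line 30
A correct fix: line 41: replace `mix_signals(3, count)` with `mix_signals(count, 3)`.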